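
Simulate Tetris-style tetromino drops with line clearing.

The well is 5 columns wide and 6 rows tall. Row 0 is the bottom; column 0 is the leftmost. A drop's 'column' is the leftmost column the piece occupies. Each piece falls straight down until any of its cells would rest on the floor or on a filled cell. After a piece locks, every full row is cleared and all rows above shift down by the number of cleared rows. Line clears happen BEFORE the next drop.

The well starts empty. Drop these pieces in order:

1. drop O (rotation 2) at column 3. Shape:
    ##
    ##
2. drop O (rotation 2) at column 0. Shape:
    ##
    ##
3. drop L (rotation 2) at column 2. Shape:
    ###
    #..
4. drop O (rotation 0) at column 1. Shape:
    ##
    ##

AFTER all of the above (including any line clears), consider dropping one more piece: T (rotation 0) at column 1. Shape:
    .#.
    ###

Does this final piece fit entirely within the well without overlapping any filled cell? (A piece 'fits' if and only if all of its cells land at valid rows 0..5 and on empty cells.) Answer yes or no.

Answer: yes

Derivation:
Drop 1: O rot2 at col 3 lands with bottom-row=0; cleared 0 line(s) (total 0); column heights now [0 0 0 2 2], max=2
Drop 2: O rot2 at col 0 lands with bottom-row=0; cleared 0 line(s) (total 0); column heights now [2 2 0 2 2], max=2
Drop 3: L rot2 at col 2 lands with bottom-row=1; cleared 1 line(s) (total 1); column heights now [1 1 2 2 2], max=2
Drop 4: O rot0 at col 1 lands with bottom-row=2; cleared 0 line(s) (total 1); column heights now [1 4 4 2 2], max=4
Test piece T rot0 at col 1 (width 3): heights before test = [1 4 4 2 2]; fits = True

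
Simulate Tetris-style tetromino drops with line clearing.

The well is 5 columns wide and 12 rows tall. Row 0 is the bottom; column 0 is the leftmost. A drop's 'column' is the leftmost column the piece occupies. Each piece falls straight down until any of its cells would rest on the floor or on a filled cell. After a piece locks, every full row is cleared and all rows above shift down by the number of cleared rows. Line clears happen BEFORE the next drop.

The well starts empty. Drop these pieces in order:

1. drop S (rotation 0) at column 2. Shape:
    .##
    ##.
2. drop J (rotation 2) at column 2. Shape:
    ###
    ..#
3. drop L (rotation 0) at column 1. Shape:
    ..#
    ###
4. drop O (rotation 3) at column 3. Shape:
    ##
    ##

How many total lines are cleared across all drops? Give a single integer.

Drop 1: S rot0 at col 2 lands with bottom-row=0; cleared 0 line(s) (total 0); column heights now [0 0 1 2 2], max=2
Drop 2: J rot2 at col 2 lands with bottom-row=2; cleared 0 line(s) (total 0); column heights now [0 0 4 4 4], max=4
Drop 3: L rot0 at col 1 lands with bottom-row=4; cleared 0 line(s) (total 0); column heights now [0 5 5 6 4], max=6
Drop 4: O rot3 at col 3 lands with bottom-row=6; cleared 0 line(s) (total 0); column heights now [0 5 5 8 8], max=8

Answer: 0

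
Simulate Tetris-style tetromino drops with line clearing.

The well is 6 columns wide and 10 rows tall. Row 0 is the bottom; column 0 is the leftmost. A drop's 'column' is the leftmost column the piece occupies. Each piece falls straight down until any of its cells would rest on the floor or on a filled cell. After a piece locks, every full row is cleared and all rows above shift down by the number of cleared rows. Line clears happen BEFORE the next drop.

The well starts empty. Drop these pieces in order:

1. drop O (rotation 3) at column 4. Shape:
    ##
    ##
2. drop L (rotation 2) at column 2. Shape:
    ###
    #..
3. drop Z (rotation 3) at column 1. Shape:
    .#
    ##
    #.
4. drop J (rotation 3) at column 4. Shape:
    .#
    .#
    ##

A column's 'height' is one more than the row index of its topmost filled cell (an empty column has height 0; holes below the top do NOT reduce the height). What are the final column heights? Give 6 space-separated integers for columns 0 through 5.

Answer: 0 4 5 3 4 6

Derivation:
Drop 1: O rot3 at col 4 lands with bottom-row=0; cleared 0 line(s) (total 0); column heights now [0 0 0 0 2 2], max=2
Drop 2: L rot2 at col 2 lands with bottom-row=1; cleared 0 line(s) (total 0); column heights now [0 0 3 3 3 2], max=3
Drop 3: Z rot3 at col 1 lands with bottom-row=2; cleared 0 line(s) (total 0); column heights now [0 4 5 3 3 2], max=5
Drop 4: J rot3 at col 4 lands with bottom-row=3; cleared 0 line(s) (total 0); column heights now [0 4 5 3 4 6], max=6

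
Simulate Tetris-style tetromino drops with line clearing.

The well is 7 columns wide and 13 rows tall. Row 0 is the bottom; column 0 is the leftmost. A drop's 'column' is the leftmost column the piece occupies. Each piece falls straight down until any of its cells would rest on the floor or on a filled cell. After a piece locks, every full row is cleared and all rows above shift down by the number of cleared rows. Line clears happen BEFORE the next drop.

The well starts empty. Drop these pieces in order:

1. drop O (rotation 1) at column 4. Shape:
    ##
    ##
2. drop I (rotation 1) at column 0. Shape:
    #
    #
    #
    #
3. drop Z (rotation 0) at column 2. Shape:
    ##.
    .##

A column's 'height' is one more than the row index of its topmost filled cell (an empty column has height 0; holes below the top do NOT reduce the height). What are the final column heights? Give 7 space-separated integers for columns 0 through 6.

Answer: 4 0 4 4 3 2 0

Derivation:
Drop 1: O rot1 at col 4 lands with bottom-row=0; cleared 0 line(s) (total 0); column heights now [0 0 0 0 2 2 0], max=2
Drop 2: I rot1 at col 0 lands with bottom-row=0; cleared 0 line(s) (total 0); column heights now [4 0 0 0 2 2 0], max=4
Drop 3: Z rot0 at col 2 lands with bottom-row=2; cleared 0 line(s) (total 0); column heights now [4 0 4 4 3 2 0], max=4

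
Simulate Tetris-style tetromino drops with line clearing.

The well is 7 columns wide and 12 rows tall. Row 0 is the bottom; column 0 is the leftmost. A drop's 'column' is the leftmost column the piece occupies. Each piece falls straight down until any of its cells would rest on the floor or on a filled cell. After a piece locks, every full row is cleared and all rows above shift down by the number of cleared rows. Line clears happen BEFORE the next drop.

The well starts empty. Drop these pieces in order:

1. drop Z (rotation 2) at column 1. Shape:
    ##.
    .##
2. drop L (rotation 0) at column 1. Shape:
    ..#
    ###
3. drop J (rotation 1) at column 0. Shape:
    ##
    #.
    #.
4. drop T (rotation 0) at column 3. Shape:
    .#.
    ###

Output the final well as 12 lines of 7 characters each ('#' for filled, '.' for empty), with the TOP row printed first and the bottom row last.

Answer: .......
.......
.......
.......
.......
.......
....#..
...###.
##.#...
####...
###....
..##...

Derivation:
Drop 1: Z rot2 at col 1 lands with bottom-row=0; cleared 0 line(s) (total 0); column heights now [0 2 2 1 0 0 0], max=2
Drop 2: L rot0 at col 1 lands with bottom-row=2; cleared 0 line(s) (total 0); column heights now [0 3 3 4 0 0 0], max=4
Drop 3: J rot1 at col 0 lands with bottom-row=1; cleared 0 line(s) (total 0); column heights now [4 4 3 4 0 0 0], max=4
Drop 4: T rot0 at col 3 lands with bottom-row=4; cleared 0 line(s) (total 0); column heights now [4 4 3 5 6 5 0], max=6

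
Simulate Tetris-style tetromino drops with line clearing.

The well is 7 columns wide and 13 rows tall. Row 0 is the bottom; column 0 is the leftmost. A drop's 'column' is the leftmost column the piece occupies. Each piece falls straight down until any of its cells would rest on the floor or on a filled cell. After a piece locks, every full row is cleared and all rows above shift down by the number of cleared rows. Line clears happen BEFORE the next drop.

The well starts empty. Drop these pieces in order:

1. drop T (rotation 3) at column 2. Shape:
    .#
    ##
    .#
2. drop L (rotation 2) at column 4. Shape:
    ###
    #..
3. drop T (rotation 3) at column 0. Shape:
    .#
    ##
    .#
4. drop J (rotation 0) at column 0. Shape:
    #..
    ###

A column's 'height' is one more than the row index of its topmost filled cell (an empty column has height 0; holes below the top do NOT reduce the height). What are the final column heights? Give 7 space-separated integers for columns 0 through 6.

Answer: 4 3 3 2 1 0 0

Derivation:
Drop 1: T rot3 at col 2 lands with bottom-row=0; cleared 0 line(s) (total 0); column heights now [0 0 2 3 0 0 0], max=3
Drop 2: L rot2 at col 4 lands with bottom-row=0; cleared 0 line(s) (total 0); column heights now [0 0 2 3 2 2 2], max=3
Drop 3: T rot3 at col 0 lands with bottom-row=0; cleared 1 line(s) (total 1); column heights now [0 2 0 2 1 0 0], max=2
Drop 4: J rot0 at col 0 lands with bottom-row=2; cleared 0 line(s) (total 1); column heights now [4 3 3 2 1 0 0], max=4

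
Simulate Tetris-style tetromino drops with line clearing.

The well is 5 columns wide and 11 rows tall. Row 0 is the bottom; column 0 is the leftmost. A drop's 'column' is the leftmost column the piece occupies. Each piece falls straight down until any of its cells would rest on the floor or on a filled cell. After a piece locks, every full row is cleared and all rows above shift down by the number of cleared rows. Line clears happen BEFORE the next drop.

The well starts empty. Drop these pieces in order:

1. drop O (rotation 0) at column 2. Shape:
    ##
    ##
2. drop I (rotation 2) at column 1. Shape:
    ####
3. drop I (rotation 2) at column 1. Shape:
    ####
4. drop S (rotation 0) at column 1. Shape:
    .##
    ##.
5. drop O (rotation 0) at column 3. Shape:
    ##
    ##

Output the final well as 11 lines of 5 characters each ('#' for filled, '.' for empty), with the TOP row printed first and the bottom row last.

Answer: .....
.....
.....
...##
...##
..##.
.##..
.####
.####
..##.
..##.

Derivation:
Drop 1: O rot0 at col 2 lands with bottom-row=0; cleared 0 line(s) (total 0); column heights now [0 0 2 2 0], max=2
Drop 2: I rot2 at col 1 lands with bottom-row=2; cleared 0 line(s) (total 0); column heights now [0 3 3 3 3], max=3
Drop 3: I rot2 at col 1 lands with bottom-row=3; cleared 0 line(s) (total 0); column heights now [0 4 4 4 4], max=4
Drop 4: S rot0 at col 1 lands with bottom-row=4; cleared 0 line(s) (total 0); column heights now [0 5 6 6 4], max=6
Drop 5: O rot0 at col 3 lands with bottom-row=6; cleared 0 line(s) (total 0); column heights now [0 5 6 8 8], max=8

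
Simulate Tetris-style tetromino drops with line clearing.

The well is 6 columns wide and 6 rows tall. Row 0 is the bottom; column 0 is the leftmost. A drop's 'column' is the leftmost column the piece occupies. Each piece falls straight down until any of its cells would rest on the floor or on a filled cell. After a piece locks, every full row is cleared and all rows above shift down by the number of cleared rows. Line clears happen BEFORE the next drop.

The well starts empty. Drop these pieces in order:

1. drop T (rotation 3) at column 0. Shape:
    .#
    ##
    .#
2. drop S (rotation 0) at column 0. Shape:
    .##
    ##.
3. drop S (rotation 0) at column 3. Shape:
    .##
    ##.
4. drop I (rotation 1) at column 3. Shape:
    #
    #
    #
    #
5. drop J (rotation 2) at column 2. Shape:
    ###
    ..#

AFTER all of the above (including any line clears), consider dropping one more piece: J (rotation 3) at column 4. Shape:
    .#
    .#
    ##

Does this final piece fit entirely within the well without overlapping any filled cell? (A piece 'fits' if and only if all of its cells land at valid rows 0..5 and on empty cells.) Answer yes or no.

Answer: no

Derivation:
Drop 1: T rot3 at col 0 lands with bottom-row=0; cleared 0 line(s) (total 0); column heights now [2 3 0 0 0 0], max=3
Drop 2: S rot0 at col 0 lands with bottom-row=3; cleared 0 line(s) (total 0); column heights now [4 5 5 0 0 0], max=5
Drop 3: S rot0 at col 3 lands with bottom-row=0; cleared 0 line(s) (total 0); column heights now [4 5 5 1 2 2], max=5
Drop 4: I rot1 at col 3 lands with bottom-row=1; cleared 0 line(s) (total 0); column heights now [4 5 5 5 2 2], max=5
Drop 5: J rot2 at col 2 lands with bottom-row=4; cleared 0 line(s) (total 0); column heights now [4 5 6 6 6 2], max=6
Test piece J rot3 at col 4 (width 2): heights before test = [4 5 6 6 6 2]; fits = False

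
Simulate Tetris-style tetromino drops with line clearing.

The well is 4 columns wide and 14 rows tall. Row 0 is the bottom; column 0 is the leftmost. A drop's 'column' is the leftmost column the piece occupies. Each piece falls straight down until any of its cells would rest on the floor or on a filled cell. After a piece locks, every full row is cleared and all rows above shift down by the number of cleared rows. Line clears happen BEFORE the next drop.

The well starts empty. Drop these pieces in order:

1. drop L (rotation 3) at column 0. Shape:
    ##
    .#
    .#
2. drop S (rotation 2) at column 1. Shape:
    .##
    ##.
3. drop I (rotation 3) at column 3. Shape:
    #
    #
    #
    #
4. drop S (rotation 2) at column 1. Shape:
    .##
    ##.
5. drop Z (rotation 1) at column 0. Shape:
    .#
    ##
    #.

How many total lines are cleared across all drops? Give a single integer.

Answer: 2

Derivation:
Drop 1: L rot3 at col 0 lands with bottom-row=0; cleared 0 line(s) (total 0); column heights now [3 3 0 0], max=3
Drop 2: S rot2 at col 1 lands with bottom-row=3; cleared 0 line(s) (total 0); column heights now [3 4 5 5], max=5
Drop 3: I rot3 at col 3 lands with bottom-row=5; cleared 0 line(s) (total 0); column heights now [3 4 5 9], max=9
Drop 4: S rot2 at col 1 lands with bottom-row=8; cleared 0 line(s) (total 0); column heights now [3 9 10 10], max=10
Drop 5: Z rot1 at col 0 lands with bottom-row=8; cleared 2 line(s) (total 2); column heights now [3 9 5 8], max=9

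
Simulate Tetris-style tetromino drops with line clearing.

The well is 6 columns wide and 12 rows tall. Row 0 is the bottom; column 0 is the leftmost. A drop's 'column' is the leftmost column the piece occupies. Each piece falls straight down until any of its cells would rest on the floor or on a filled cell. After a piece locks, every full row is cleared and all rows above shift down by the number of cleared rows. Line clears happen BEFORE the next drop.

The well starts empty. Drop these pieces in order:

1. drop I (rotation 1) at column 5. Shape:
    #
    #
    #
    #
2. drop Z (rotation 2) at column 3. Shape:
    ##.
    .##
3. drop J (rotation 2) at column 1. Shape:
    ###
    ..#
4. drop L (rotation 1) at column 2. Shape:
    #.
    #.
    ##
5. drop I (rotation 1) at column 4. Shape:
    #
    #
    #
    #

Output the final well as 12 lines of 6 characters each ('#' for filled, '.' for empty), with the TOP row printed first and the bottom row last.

Answer: ......
..#...
..#.#.
..###.
.####.
...##.
...##.
....##
.....#
.....#
.....#
.....#

Derivation:
Drop 1: I rot1 at col 5 lands with bottom-row=0; cleared 0 line(s) (total 0); column heights now [0 0 0 0 0 4], max=4
Drop 2: Z rot2 at col 3 lands with bottom-row=4; cleared 0 line(s) (total 0); column heights now [0 0 0 6 6 5], max=6
Drop 3: J rot2 at col 1 lands with bottom-row=6; cleared 0 line(s) (total 0); column heights now [0 8 8 8 6 5], max=8
Drop 4: L rot1 at col 2 lands with bottom-row=8; cleared 0 line(s) (total 0); column heights now [0 8 11 9 6 5], max=11
Drop 5: I rot1 at col 4 lands with bottom-row=6; cleared 0 line(s) (total 0); column heights now [0 8 11 9 10 5], max=11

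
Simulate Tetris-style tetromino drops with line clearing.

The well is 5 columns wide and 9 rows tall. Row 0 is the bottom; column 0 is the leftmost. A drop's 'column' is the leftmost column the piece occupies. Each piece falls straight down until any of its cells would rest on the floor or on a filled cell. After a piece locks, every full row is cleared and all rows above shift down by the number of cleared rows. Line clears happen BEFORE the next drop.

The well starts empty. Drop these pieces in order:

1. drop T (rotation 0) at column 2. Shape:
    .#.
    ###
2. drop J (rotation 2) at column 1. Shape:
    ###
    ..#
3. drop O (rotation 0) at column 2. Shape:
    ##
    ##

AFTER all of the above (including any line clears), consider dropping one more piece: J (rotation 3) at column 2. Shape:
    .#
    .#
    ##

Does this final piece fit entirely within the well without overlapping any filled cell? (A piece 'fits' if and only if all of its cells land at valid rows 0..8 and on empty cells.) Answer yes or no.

Drop 1: T rot0 at col 2 lands with bottom-row=0; cleared 0 line(s) (total 0); column heights now [0 0 1 2 1], max=2
Drop 2: J rot2 at col 1 lands with bottom-row=2; cleared 0 line(s) (total 0); column heights now [0 4 4 4 1], max=4
Drop 3: O rot0 at col 2 lands with bottom-row=4; cleared 0 line(s) (total 0); column heights now [0 4 6 6 1], max=6
Test piece J rot3 at col 2 (width 2): heights before test = [0 4 6 6 1]; fits = True

Answer: yes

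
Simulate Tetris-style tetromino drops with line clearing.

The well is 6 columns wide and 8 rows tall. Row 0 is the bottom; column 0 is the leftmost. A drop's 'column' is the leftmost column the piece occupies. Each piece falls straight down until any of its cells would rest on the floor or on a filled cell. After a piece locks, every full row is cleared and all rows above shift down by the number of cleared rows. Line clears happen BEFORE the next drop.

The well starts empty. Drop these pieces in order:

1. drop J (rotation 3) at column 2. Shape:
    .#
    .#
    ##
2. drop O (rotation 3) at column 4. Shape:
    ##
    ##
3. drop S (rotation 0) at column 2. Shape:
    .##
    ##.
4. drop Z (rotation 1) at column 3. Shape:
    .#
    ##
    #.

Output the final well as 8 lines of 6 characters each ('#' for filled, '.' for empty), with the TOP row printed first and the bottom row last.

Answer: ....#.
...##.
...#..
...##.
..##..
...#..
...###
..####

Derivation:
Drop 1: J rot3 at col 2 lands with bottom-row=0; cleared 0 line(s) (total 0); column heights now [0 0 1 3 0 0], max=3
Drop 2: O rot3 at col 4 lands with bottom-row=0; cleared 0 line(s) (total 0); column heights now [0 0 1 3 2 2], max=3
Drop 3: S rot0 at col 2 lands with bottom-row=3; cleared 0 line(s) (total 0); column heights now [0 0 4 5 5 2], max=5
Drop 4: Z rot1 at col 3 lands with bottom-row=5; cleared 0 line(s) (total 0); column heights now [0 0 4 7 8 2], max=8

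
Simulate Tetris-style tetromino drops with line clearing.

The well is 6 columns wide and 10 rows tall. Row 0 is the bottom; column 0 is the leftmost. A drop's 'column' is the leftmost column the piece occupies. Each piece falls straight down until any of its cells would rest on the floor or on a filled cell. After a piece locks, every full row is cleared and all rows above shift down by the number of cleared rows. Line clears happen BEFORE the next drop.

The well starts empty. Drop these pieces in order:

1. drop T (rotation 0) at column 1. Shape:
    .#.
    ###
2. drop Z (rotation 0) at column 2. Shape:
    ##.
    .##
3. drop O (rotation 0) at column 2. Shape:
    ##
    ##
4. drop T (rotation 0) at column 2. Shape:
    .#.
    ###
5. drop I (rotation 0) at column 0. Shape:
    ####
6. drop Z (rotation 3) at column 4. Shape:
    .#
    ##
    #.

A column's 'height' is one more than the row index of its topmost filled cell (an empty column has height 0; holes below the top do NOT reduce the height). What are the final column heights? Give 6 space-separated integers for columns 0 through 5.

Drop 1: T rot0 at col 1 lands with bottom-row=0; cleared 0 line(s) (total 0); column heights now [0 1 2 1 0 0], max=2
Drop 2: Z rot0 at col 2 lands with bottom-row=1; cleared 0 line(s) (total 0); column heights now [0 1 3 3 2 0], max=3
Drop 3: O rot0 at col 2 lands with bottom-row=3; cleared 0 line(s) (total 0); column heights now [0 1 5 5 2 0], max=5
Drop 4: T rot0 at col 2 lands with bottom-row=5; cleared 0 line(s) (total 0); column heights now [0 1 6 7 6 0], max=7
Drop 5: I rot0 at col 0 lands with bottom-row=7; cleared 0 line(s) (total 0); column heights now [8 8 8 8 6 0], max=8
Drop 6: Z rot3 at col 4 lands with bottom-row=6; cleared 1 line(s) (total 1); column heights now [0 1 6 7 7 8], max=8

Answer: 0 1 6 7 7 8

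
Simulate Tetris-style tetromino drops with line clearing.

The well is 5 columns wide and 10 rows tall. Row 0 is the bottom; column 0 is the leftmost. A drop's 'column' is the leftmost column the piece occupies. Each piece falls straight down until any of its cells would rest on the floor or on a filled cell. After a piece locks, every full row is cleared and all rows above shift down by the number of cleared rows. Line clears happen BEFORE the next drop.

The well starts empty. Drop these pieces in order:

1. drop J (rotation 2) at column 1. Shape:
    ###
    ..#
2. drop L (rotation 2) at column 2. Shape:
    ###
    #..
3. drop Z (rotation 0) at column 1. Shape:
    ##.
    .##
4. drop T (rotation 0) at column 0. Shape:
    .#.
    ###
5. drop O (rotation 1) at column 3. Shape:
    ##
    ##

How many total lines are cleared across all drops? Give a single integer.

Answer: 1

Derivation:
Drop 1: J rot2 at col 1 lands with bottom-row=0; cleared 0 line(s) (total 0); column heights now [0 2 2 2 0], max=2
Drop 2: L rot2 at col 2 lands with bottom-row=2; cleared 0 line(s) (total 0); column heights now [0 2 4 4 4], max=4
Drop 3: Z rot0 at col 1 lands with bottom-row=4; cleared 0 line(s) (total 0); column heights now [0 6 6 5 4], max=6
Drop 4: T rot0 at col 0 lands with bottom-row=6; cleared 0 line(s) (total 0); column heights now [7 8 7 5 4], max=8
Drop 5: O rot1 at col 3 lands with bottom-row=5; cleared 1 line(s) (total 1); column heights now [0 7 6 6 6], max=7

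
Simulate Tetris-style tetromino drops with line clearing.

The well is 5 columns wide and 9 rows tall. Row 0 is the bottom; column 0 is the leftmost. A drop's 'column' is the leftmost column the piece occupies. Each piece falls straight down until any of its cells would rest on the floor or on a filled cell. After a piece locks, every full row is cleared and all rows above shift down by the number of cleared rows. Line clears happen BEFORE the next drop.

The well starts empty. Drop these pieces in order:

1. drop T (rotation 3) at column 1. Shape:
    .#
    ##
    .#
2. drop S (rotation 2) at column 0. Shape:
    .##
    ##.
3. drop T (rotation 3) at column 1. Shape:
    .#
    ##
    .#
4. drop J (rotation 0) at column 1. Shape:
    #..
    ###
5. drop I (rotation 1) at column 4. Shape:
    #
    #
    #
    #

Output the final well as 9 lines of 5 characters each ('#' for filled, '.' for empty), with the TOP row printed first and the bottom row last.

Drop 1: T rot3 at col 1 lands with bottom-row=0; cleared 0 line(s) (total 0); column heights now [0 2 3 0 0], max=3
Drop 2: S rot2 at col 0 lands with bottom-row=2; cleared 0 line(s) (total 0); column heights now [3 4 4 0 0], max=4
Drop 3: T rot3 at col 1 lands with bottom-row=4; cleared 0 line(s) (total 0); column heights now [3 6 7 0 0], max=7
Drop 4: J rot0 at col 1 lands with bottom-row=7; cleared 0 line(s) (total 0); column heights now [3 9 8 8 0], max=9
Drop 5: I rot1 at col 4 lands with bottom-row=0; cleared 0 line(s) (total 0); column heights now [3 9 8 8 4], max=9

Answer: .#...
.###.
..#..
.##..
..#..
.##.#
###.#
.##.#
..#.#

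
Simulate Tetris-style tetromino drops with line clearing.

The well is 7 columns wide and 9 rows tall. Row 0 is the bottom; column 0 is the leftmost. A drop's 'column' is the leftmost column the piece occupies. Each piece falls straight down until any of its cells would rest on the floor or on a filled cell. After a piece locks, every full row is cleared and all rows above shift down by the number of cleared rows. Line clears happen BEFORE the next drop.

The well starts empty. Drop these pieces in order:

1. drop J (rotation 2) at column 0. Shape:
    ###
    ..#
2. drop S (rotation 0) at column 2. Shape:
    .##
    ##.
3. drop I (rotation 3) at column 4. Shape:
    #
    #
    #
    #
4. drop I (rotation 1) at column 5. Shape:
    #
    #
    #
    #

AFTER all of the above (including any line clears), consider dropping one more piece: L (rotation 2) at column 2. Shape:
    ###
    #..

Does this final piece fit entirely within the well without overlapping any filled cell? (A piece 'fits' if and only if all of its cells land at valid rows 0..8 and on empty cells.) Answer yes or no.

Answer: yes

Derivation:
Drop 1: J rot2 at col 0 lands with bottom-row=0; cleared 0 line(s) (total 0); column heights now [2 2 2 0 0 0 0], max=2
Drop 2: S rot0 at col 2 lands with bottom-row=2; cleared 0 line(s) (total 0); column heights now [2 2 3 4 4 0 0], max=4
Drop 3: I rot3 at col 4 lands with bottom-row=4; cleared 0 line(s) (total 0); column heights now [2 2 3 4 8 0 0], max=8
Drop 4: I rot1 at col 5 lands with bottom-row=0; cleared 0 line(s) (total 0); column heights now [2 2 3 4 8 4 0], max=8
Test piece L rot2 at col 2 (width 3): heights before test = [2 2 3 4 8 4 0]; fits = True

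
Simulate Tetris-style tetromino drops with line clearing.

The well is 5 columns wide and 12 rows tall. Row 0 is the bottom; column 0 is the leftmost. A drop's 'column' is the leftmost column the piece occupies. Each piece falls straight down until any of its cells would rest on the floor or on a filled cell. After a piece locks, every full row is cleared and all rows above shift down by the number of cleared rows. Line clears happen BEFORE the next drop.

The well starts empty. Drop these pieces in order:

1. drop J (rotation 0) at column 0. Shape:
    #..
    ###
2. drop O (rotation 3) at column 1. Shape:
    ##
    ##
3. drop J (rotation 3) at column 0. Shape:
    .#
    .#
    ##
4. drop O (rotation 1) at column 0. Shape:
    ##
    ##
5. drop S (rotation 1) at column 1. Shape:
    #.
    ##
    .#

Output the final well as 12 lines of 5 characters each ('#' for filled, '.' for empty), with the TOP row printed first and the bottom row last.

Drop 1: J rot0 at col 0 lands with bottom-row=0; cleared 0 line(s) (total 0); column heights now [2 1 1 0 0], max=2
Drop 2: O rot3 at col 1 lands with bottom-row=1; cleared 0 line(s) (total 0); column heights now [2 3 3 0 0], max=3
Drop 3: J rot3 at col 0 lands with bottom-row=3; cleared 0 line(s) (total 0); column heights now [4 6 3 0 0], max=6
Drop 4: O rot1 at col 0 lands with bottom-row=6; cleared 0 line(s) (total 0); column heights now [8 8 3 0 0], max=8
Drop 5: S rot1 at col 1 lands with bottom-row=7; cleared 0 line(s) (total 0); column heights now [8 10 9 0 0], max=10

Answer: .....
.....
.#...
.##..
###..
##...
.#...
.#...
##...
.##..
###..
###..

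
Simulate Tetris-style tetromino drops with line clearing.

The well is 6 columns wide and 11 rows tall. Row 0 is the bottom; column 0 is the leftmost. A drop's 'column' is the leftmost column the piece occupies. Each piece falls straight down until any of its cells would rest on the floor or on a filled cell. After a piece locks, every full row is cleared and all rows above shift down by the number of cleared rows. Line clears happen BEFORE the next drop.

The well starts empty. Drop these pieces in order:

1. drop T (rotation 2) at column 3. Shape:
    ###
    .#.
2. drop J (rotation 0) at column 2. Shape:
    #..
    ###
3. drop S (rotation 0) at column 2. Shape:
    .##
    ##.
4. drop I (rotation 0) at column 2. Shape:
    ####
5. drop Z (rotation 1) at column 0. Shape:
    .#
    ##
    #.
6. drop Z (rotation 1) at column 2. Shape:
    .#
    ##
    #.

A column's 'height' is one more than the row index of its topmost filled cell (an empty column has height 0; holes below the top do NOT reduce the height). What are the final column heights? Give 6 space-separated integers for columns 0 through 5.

Drop 1: T rot2 at col 3 lands with bottom-row=0; cleared 0 line(s) (total 0); column heights now [0 0 0 2 2 2], max=2
Drop 2: J rot0 at col 2 lands with bottom-row=2; cleared 0 line(s) (total 0); column heights now [0 0 4 3 3 2], max=4
Drop 3: S rot0 at col 2 lands with bottom-row=4; cleared 0 line(s) (total 0); column heights now [0 0 5 6 6 2], max=6
Drop 4: I rot0 at col 2 lands with bottom-row=6; cleared 0 line(s) (total 0); column heights now [0 0 7 7 7 7], max=7
Drop 5: Z rot1 at col 0 lands with bottom-row=0; cleared 0 line(s) (total 0); column heights now [2 3 7 7 7 7], max=7
Drop 6: Z rot1 at col 2 lands with bottom-row=7; cleared 0 line(s) (total 0); column heights now [2 3 9 10 7 7], max=10

Answer: 2 3 9 10 7 7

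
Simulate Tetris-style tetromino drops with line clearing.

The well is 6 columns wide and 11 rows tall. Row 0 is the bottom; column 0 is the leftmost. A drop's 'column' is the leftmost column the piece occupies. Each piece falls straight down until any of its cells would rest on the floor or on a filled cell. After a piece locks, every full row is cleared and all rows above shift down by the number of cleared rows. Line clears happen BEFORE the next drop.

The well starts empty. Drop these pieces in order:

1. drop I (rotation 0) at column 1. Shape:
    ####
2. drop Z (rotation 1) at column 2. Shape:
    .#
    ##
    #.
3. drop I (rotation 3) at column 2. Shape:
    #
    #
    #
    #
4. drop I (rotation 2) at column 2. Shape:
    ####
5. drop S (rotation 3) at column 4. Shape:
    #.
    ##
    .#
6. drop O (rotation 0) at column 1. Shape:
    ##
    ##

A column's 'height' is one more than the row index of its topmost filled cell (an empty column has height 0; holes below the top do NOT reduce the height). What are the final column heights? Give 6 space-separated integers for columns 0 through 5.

Answer: 0 10 10 8 11 10

Derivation:
Drop 1: I rot0 at col 1 lands with bottom-row=0; cleared 0 line(s) (total 0); column heights now [0 1 1 1 1 0], max=1
Drop 2: Z rot1 at col 2 lands with bottom-row=1; cleared 0 line(s) (total 0); column heights now [0 1 3 4 1 0], max=4
Drop 3: I rot3 at col 2 lands with bottom-row=3; cleared 0 line(s) (total 0); column heights now [0 1 7 4 1 0], max=7
Drop 4: I rot2 at col 2 lands with bottom-row=7; cleared 0 line(s) (total 0); column heights now [0 1 8 8 8 8], max=8
Drop 5: S rot3 at col 4 lands with bottom-row=8; cleared 0 line(s) (total 0); column heights now [0 1 8 8 11 10], max=11
Drop 6: O rot0 at col 1 lands with bottom-row=8; cleared 0 line(s) (total 0); column heights now [0 10 10 8 11 10], max=11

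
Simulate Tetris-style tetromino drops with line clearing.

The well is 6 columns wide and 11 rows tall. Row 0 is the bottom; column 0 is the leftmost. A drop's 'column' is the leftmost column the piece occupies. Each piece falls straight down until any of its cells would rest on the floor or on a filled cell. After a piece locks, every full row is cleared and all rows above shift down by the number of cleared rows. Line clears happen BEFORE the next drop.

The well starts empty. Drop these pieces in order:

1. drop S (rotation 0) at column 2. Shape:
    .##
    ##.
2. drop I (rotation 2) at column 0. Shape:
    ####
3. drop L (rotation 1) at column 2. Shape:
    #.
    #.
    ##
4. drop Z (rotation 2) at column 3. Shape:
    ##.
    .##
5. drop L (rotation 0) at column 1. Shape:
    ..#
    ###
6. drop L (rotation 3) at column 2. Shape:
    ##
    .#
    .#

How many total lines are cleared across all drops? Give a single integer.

Answer: 0

Derivation:
Drop 1: S rot0 at col 2 lands with bottom-row=0; cleared 0 line(s) (total 0); column heights now [0 0 1 2 2 0], max=2
Drop 2: I rot2 at col 0 lands with bottom-row=2; cleared 0 line(s) (total 0); column heights now [3 3 3 3 2 0], max=3
Drop 3: L rot1 at col 2 lands with bottom-row=3; cleared 0 line(s) (total 0); column heights now [3 3 6 4 2 0], max=6
Drop 4: Z rot2 at col 3 lands with bottom-row=3; cleared 0 line(s) (total 0); column heights now [3 3 6 5 5 4], max=6
Drop 5: L rot0 at col 1 lands with bottom-row=6; cleared 0 line(s) (total 0); column heights now [3 7 7 8 5 4], max=8
Drop 6: L rot3 at col 2 lands with bottom-row=8; cleared 0 line(s) (total 0); column heights now [3 7 11 11 5 4], max=11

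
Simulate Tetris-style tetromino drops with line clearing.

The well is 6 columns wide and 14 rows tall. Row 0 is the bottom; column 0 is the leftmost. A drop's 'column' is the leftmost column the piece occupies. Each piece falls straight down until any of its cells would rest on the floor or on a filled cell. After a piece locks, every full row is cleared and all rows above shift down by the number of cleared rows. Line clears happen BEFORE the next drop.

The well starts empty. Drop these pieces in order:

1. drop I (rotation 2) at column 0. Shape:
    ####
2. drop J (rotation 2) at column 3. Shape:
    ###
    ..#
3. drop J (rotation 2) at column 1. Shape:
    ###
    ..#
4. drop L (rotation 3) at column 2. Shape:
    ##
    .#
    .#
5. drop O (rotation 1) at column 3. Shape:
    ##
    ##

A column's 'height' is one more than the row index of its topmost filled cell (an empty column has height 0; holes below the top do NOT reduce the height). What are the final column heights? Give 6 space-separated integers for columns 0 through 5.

Drop 1: I rot2 at col 0 lands with bottom-row=0; cleared 0 line(s) (total 0); column heights now [1 1 1 1 0 0], max=1
Drop 2: J rot2 at col 3 lands with bottom-row=0; cleared 0 line(s) (total 0); column heights now [1 1 1 2 2 2], max=2
Drop 3: J rot2 at col 1 lands with bottom-row=2; cleared 0 line(s) (total 0); column heights now [1 4 4 4 2 2], max=4
Drop 4: L rot3 at col 2 lands with bottom-row=4; cleared 0 line(s) (total 0); column heights now [1 4 7 7 2 2], max=7
Drop 5: O rot1 at col 3 lands with bottom-row=7; cleared 0 line(s) (total 0); column heights now [1 4 7 9 9 2], max=9

Answer: 1 4 7 9 9 2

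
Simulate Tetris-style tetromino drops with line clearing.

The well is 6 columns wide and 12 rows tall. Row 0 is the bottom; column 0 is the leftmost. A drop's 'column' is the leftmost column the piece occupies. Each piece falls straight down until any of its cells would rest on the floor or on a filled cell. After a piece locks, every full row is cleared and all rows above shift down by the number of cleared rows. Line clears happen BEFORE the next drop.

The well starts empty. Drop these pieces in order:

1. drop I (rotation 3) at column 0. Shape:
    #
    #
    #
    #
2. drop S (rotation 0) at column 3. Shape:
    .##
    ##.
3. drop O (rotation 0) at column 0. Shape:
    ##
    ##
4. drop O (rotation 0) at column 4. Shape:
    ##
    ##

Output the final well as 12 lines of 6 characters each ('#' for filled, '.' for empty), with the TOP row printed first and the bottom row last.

Drop 1: I rot3 at col 0 lands with bottom-row=0; cleared 0 line(s) (total 0); column heights now [4 0 0 0 0 0], max=4
Drop 2: S rot0 at col 3 lands with bottom-row=0; cleared 0 line(s) (total 0); column heights now [4 0 0 1 2 2], max=4
Drop 3: O rot0 at col 0 lands with bottom-row=4; cleared 0 line(s) (total 0); column heights now [6 6 0 1 2 2], max=6
Drop 4: O rot0 at col 4 lands with bottom-row=2; cleared 0 line(s) (total 0); column heights now [6 6 0 1 4 4], max=6

Answer: ......
......
......
......
......
......
##....
##....
#...##
#...##
#...##
#..##.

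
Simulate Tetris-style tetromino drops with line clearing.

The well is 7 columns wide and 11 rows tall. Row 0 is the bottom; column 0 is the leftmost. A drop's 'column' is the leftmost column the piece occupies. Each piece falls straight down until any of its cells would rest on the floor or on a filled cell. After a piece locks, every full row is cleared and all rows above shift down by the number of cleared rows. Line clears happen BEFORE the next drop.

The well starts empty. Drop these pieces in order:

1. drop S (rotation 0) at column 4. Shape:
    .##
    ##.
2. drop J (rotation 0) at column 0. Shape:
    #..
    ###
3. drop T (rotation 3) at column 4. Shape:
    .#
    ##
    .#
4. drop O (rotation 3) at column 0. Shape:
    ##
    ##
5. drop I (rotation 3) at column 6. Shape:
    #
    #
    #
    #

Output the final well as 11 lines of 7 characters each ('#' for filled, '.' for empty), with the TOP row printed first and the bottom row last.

Drop 1: S rot0 at col 4 lands with bottom-row=0; cleared 0 line(s) (total 0); column heights now [0 0 0 0 1 2 2], max=2
Drop 2: J rot0 at col 0 lands with bottom-row=0; cleared 0 line(s) (total 0); column heights now [2 1 1 0 1 2 2], max=2
Drop 3: T rot3 at col 4 lands with bottom-row=2; cleared 0 line(s) (total 0); column heights now [2 1 1 0 4 5 2], max=5
Drop 4: O rot3 at col 0 lands with bottom-row=2; cleared 0 line(s) (total 0); column heights now [4 4 1 0 4 5 2], max=5
Drop 5: I rot3 at col 6 lands with bottom-row=2; cleared 0 line(s) (total 0); column heights now [4 4 1 0 4 5 6], max=6

Answer: .......
.......
.......
.......
.......
......#
.....##
##..###
##...##
#....##
###.##.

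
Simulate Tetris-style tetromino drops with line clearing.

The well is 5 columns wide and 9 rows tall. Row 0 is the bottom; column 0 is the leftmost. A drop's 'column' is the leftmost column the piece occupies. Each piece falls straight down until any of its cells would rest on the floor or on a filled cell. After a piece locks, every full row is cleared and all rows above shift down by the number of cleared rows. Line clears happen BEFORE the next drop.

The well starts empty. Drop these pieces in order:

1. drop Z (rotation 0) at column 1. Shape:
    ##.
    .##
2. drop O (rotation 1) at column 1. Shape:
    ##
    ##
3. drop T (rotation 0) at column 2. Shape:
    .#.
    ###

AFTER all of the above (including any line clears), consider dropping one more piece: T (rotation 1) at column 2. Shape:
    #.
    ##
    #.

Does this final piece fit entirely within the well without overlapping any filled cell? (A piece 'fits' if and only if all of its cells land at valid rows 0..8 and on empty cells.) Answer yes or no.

Drop 1: Z rot0 at col 1 lands with bottom-row=0; cleared 0 line(s) (total 0); column heights now [0 2 2 1 0], max=2
Drop 2: O rot1 at col 1 lands with bottom-row=2; cleared 0 line(s) (total 0); column heights now [0 4 4 1 0], max=4
Drop 3: T rot0 at col 2 lands with bottom-row=4; cleared 0 line(s) (total 0); column heights now [0 4 5 6 5], max=6
Test piece T rot1 at col 2 (width 2): heights before test = [0 4 5 6 5]; fits = True

Answer: yes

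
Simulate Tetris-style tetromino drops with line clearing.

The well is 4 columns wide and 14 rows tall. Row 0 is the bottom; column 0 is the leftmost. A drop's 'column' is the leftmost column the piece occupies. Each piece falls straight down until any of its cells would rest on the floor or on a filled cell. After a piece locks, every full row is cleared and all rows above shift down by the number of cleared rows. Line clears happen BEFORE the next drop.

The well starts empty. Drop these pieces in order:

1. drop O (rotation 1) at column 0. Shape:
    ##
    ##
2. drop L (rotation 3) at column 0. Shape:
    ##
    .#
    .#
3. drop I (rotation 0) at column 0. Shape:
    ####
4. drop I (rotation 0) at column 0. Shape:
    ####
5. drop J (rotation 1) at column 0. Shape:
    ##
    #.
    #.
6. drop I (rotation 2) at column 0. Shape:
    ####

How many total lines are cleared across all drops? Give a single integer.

Answer: 3

Derivation:
Drop 1: O rot1 at col 0 lands with bottom-row=0; cleared 0 line(s) (total 0); column heights now [2 2 0 0], max=2
Drop 2: L rot3 at col 0 lands with bottom-row=2; cleared 0 line(s) (total 0); column heights now [5 5 0 0], max=5
Drop 3: I rot0 at col 0 lands with bottom-row=5; cleared 1 line(s) (total 1); column heights now [5 5 0 0], max=5
Drop 4: I rot0 at col 0 lands with bottom-row=5; cleared 1 line(s) (total 2); column heights now [5 5 0 0], max=5
Drop 5: J rot1 at col 0 lands with bottom-row=5; cleared 0 line(s) (total 2); column heights now [8 8 0 0], max=8
Drop 6: I rot2 at col 0 lands with bottom-row=8; cleared 1 line(s) (total 3); column heights now [8 8 0 0], max=8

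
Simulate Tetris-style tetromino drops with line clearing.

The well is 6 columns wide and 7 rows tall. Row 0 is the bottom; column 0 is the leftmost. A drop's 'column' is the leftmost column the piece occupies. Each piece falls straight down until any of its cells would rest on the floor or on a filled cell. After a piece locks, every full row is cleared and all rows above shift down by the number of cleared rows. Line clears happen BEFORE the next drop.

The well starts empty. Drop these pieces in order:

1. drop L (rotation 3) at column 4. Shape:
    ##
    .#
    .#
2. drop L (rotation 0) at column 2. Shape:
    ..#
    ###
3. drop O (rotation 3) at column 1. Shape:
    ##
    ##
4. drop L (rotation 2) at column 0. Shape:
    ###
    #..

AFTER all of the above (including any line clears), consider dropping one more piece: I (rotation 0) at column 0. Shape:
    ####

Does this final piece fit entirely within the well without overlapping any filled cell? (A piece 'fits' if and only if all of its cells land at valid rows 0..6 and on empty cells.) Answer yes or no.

Answer: no

Derivation:
Drop 1: L rot3 at col 4 lands with bottom-row=0; cleared 0 line(s) (total 0); column heights now [0 0 0 0 3 3], max=3
Drop 2: L rot0 at col 2 lands with bottom-row=3; cleared 0 line(s) (total 0); column heights now [0 0 4 4 5 3], max=5
Drop 3: O rot3 at col 1 lands with bottom-row=4; cleared 0 line(s) (total 0); column heights now [0 6 6 4 5 3], max=6
Drop 4: L rot2 at col 0 lands with bottom-row=5; cleared 0 line(s) (total 0); column heights now [7 7 7 4 5 3], max=7
Test piece I rot0 at col 0 (width 4): heights before test = [7 7 7 4 5 3]; fits = False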